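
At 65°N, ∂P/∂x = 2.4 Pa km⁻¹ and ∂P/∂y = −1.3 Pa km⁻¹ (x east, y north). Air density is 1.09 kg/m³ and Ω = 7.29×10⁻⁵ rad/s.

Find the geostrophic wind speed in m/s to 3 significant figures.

Coriolis parameter at 65°N:
f = 2Ω sin φ = 2 × 7.29×10⁻⁵ × sin 65° = 1.32×10⁻⁴ s⁻¹
Component geostrophic relations (x east, y north):
u_g = −(1/(fρ)) ∂P/∂y,  v_g = (1/(fρ)) ∂P/∂x
u_g = −(−1.3×10⁻³)/(1.32×10⁻⁴ × 1.09) = 9.03 m/s;  v_g = (2.4×10⁻³)/(1.32×10⁻⁴ × 1.09) = 16.7 m/s
|V_g| = √(u_g² + v_g²) = 19.0 m/s

19.0 m/s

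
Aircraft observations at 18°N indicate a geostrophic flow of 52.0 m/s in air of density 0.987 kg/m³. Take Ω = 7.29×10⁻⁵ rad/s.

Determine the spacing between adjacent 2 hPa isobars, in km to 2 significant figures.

Coriolis parameter at 18°N:
f = 2Ω sin φ = 2 × 7.29×10⁻⁵ × sin 18° = 4.51×10⁻⁵ s⁻¹
Geostrophic balance rearranged: |∂P/∂n| = f ρ V_g
|∂P/∂n| = 4.51×10⁻⁵ × 0.987 × 52.0 = 2.31×10⁻³ Pa/m
Isobar spacing: Δn = ΔP/|∂P/∂n| = 200 Pa / 2.31×10⁻³ Pa/m = 86491 m ≈ 86 km

86 km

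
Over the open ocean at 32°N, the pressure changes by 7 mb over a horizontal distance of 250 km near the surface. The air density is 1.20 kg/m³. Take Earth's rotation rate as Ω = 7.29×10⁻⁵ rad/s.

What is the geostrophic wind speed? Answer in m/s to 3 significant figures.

Coriolis parameter at 32°N:
f = 2Ω sin φ = 2 × 7.29×10⁻⁵ × sin 32° = 7.73×10⁻⁵ s⁻¹
Pressure gradient: |∂P/∂n| = 700 Pa / 250000 m = 2.80×10⁻³ Pa/m
Geostrophic balance (pressure-gradient force = Coriolis force):
V_g = (1/(fρ)) |∂P/∂n| = 2.80×10⁻³ / (7.73×10⁻⁵ × 1.20) = 30.2 m/s

30.2 m/s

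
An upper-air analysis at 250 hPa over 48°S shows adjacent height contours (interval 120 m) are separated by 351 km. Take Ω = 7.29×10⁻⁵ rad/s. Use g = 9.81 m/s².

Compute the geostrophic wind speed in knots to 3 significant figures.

Coriolis parameter at 48°S:
f = 2Ω sin φ = 2 × 7.29×10⁻⁵ × sin 48° = 1.08×10⁻⁴ s⁻¹
Height gradient: |∂Z/∂n| = 120 m / 351000 m = 3.42×10⁻⁴
On a pressure surface, geostrophic balance gives V_g = (g/f)|∂Z/∂n|:
V_g = 9.81 × 3.42×10⁻⁴ / 1.08×10⁻⁴ = 31.0 m/s
Converting: 31.0 m/s × 1.944 = 60.2 knots

60.2 knots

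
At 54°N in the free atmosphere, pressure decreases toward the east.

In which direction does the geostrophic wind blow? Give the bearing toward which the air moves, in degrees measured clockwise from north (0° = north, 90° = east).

The pressure-gradient force points toward the east (bearing 090°).
Geostrophic balance: in the Northern Hemisphere the Coriolis force deflects motion to the right, so the geostrophic wind blows 90° to the right of the pressure-gradient force (low pressure on the left).
Rotating 090° by 90° clockwise gives 180° — the wind blows toward the south.

180°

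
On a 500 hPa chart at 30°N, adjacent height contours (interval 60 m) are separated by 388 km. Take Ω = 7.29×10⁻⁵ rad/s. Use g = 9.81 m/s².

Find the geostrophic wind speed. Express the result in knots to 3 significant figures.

Coriolis parameter at 30°N:
f = 2Ω sin φ = 2 × 7.29×10⁻⁵ × sin 30° = 7.29×10⁻⁵ s⁻¹
Height gradient: |∂Z/∂n| = 60 m / 388000 m = 1.55×10⁻⁴
On a pressure surface, geostrophic balance gives V_g = (g/f)|∂Z/∂n|:
V_g = 9.81 × 1.55×10⁻⁴ / 7.29×10⁻⁵ = 20.8 m/s
Converting: 20.8 m/s × 1.944 = 40.5 knots

40.5 knots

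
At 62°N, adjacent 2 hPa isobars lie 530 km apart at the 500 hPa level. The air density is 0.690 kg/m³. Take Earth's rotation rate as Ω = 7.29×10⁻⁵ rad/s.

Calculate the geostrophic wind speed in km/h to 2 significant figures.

Coriolis parameter at 62°N:
f = 2Ω sin φ = 2 × 7.29×10⁻⁵ × sin 62° = 1.29×10⁻⁴ s⁻¹
Pressure gradient: |∂P/∂n| = 200 Pa / 530000 m = 3.77×10⁻⁴ Pa/m
Geostrophic balance (pressure-gradient force = Coriolis force):
V_g = (1/(fρ)) |∂P/∂n| = 3.77×10⁻⁴ / (1.29×10⁻⁴ × 0.690) = 4.25 m/s
Converting: 4.25 m/s × 3.6 = 15 km/h

15 km/h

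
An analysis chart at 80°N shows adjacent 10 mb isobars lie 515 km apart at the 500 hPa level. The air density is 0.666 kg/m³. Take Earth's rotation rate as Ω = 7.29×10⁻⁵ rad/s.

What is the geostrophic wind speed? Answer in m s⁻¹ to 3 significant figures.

Coriolis parameter at 80°N:
f = 2Ω sin φ = 2 × 7.29×10⁻⁵ × sin 80° = 1.44×10⁻⁴ s⁻¹
Pressure gradient: |∂P/∂n| = 1000 Pa / 515000 m = 1.94×10⁻³ Pa/m
Geostrophic balance (pressure-gradient force = Coriolis force):
V_g = (1/(fρ)) |∂P/∂n| = 1.94×10⁻³ / (1.44×10⁻⁴ × 0.666) = 20.3 m/s

20.3 m s⁻¹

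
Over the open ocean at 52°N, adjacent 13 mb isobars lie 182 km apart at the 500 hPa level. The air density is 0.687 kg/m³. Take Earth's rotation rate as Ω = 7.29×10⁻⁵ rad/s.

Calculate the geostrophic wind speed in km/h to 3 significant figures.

Coriolis parameter at 52°N:
f = 2Ω sin φ = 2 × 7.29×10⁻⁵ × sin 52° = 1.15×10⁻⁴ s⁻¹
Pressure gradient: |∂P/∂n| = 1300 Pa / 182000 m = 7.14×10⁻³ Pa/m
Geostrophic balance (pressure-gradient force = Coriolis force):
V_g = (1/(fρ)) |∂P/∂n| = 7.14×10⁻³ / (1.15×10⁻⁴ × 0.687) = 90.5 m/s
Converting: 90.5 m/s × 3.6 = 326 km/h

326 km/h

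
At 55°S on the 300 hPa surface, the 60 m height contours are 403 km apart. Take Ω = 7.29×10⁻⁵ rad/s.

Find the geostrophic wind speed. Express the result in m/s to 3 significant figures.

12.2 m/s

Coriolis parameter at 55°S:
f = 2Ω sin φ = 2 × 7.29×10⁻⁵ × sin 55° = 1.19×10⁻⁴ s⁻¹
Height gradient: |∂Z/∂n| = 60 m / 403000 m = 1.49×10⁻⁴
On a pressure surface, geostrophic balance gives V_g = (g/f)|∂Z/∂n|:
V_g = 9.81 × 1.49×10⁻⁴ / 1.19×10⁻⁴ = 12.2 m/s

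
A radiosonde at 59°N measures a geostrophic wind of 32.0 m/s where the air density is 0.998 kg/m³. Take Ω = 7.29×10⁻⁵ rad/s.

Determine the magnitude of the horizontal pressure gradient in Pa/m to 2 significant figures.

Coriolis parameter at 59°N:
f = 2Ω sin φ = 2 × 7.29×10⁻⁵ × sin 59° = 1.25×10⁻⁴ s⁻¹
Geostrophic balance rearranged: |∂P/∂n| = f ρ V_g
|∂P/∂n| = 1.25×10⁻⁴ × 0.998 × 32.0 = 3.99×10⁻³ Pa/m

4.0×10⁻³ Pa/m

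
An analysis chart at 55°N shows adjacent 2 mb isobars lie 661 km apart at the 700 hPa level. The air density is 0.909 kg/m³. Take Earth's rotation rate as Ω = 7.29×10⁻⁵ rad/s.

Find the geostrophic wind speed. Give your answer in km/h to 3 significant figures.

10.0 km/h

Coriolis parameter at 55°N:
f = 2Ω sin φ = 2 × 7.29×10⁻⁵ × sin 55° = 1.19×10⁻⁴ s⁻¹
Pressure gradient: |∂P/∂n| = 200 Pa / 661000 m = 3.03×10⁻⁴ Pa/m
Geostrophic balance (pressure-gradient force = Coriolis force):
V_g = (1/(fρ)) |∂P/∂n| = 3.03×10⁻⁴ / (1.19×10⁻⁴ × 0.909) = 2.79 m/s
Converting: 2.79 m/s × 3.6 = 10.0 km/h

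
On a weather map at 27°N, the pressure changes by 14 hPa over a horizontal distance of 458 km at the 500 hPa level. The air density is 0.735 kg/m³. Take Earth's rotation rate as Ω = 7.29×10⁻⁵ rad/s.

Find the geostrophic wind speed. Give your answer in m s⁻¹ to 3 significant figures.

62.8 m s⁻¹

Coriolis parameter at 27°N:
f = 2Ω sin φ = 2 × 7.29×10⁻⁵ × sin 27° = 6.62×10⁻⁵ s⁻¹
Pressure gradient: |∂P/∂n| = 1400 Pa / 458000 m = 3.06×10⁻³ Pa/m
Geostrophic balance (pressure-gradient force = Coriolis force):
V_g = (1/(fρ)) |∂P/∂n| = 3.06×10⁻³ / (6.62×10⁻⁵ × 0.735) = 62.8 m/s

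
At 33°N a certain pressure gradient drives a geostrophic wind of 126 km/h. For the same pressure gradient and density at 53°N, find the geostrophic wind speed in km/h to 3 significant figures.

With the same pressure gradient and density, V_g ∝ 1/f ∝ 1/sin φ.
V₂ = V₁ · sin φ₁ / sin φ₂ = 126 × sin 33° / sin 53°
V₂ = 126 × 0.5446/0.7986 = 85.9 km/h

85.9 km/h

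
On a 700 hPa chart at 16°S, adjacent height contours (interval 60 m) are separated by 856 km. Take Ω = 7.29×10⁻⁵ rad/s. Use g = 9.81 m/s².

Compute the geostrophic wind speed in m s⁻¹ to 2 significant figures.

Coriolis parameter at 16°S:
f = 2Ω sin φ = 2 × 7.29×10⁻⁵ × sin 16° = 4.02×10⁻⁵ s⁻¹
Height gradient: |∂Z/∂n| = 60 m / 856000 m = 7.01×10⁻⁵
On a pressure surface, geostrophic balance gives V_g = (g/f)|∂Z/∂n|:
V_g = 9.81 × 7.01×10⁻⁵ / 4.02×10⁻⁵ = 17.1 m/s

17 m s⁻¹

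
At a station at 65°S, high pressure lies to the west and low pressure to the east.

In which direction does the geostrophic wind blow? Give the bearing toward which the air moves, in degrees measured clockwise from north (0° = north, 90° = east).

000°

The pressure-gradient force points toward the east (bearing 090°).
Geostrophic balance: in the Southern Hemisphere the Coriolis force deflects motion to the left, so the geostrophic wind blows 90° to the left of the pressure-gradient force (low pressure on the right).
Rotating 090° by 90° counterclockwise gives 000° — the wind blows toward the north.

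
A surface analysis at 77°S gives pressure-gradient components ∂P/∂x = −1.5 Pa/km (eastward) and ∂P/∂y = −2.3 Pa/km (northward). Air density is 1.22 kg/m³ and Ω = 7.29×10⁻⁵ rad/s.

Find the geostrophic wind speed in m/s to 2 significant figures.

16 m/s

Coriolis parameter at 77°S:
f = 2Ω sin φ = 2 × 7.29×10⁻⁵ × sin 77° = 1.42×10⁻⁴ s⁻¹
In the Southern Hemisphere f is negative: f = −1.42×10⁻⁴ s⁻¹.
Component geostrophic relations (x east, y north):
u_g = −(1/(fρ)) ∂P/∂y,  v_g = (1/(fρ)) ∂P/∂x
u_g = −(−2.3×10⁻³)/(−1.42×10⁻⁴ × 1.22) = −13.3 m/s;  v_g = (−1.5×10⁻³)/(−1.42×10⁻⁴ × 1.22) = 8.65 m/s
|V_g| = √(u_g² + v_g²) = 15.8 m/s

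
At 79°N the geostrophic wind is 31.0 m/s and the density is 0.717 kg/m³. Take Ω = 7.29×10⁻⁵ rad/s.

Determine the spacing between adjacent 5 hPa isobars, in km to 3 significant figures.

157 km

Coriolis parameter at 79°N:
f = 2Ω sin φ = 2 × 7.29×10⁻⁵ × sin 79° = 1.43×10⁻⁴ s⁻¹
Geostrophic balance rearranged: |∂P/∂n| = f ρ V_g
|∂P/∂n| = 1.43×10⁻⁴ × 0.717 × 31.0 = 3.18×10⁻³ Pa/m
Isobar spacing: Δn = ΔP/|∂P/∂n| = 500 Pa / 3.18×10⁻³ Pa/m = 157176 m ≈ 157 km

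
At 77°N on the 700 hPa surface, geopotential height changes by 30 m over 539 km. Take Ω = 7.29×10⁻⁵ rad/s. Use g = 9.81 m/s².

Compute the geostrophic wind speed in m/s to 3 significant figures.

Coriolis parameter at 77°N:
f = 2Ω sin φ = 2 × 7.29×10⁻⁵ × sin 77° = 1.42×10⁻⁴ s⁻¹
Height gradient: |∂Z/∂n| = 30 m / 539000 m = 5.57×10⁻⁵
On a pressure surface, geostrophic balance gives V_g = (g/f)|∂Z/∂n|:
V_g = 9.81 × 5.57×10⁻⁵ / 1.42×10⁻⁴ = 3.84 m/s

3.84 m/s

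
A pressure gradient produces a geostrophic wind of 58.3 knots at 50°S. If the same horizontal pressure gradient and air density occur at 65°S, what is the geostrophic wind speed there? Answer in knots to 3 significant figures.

49.3 knots

With the same pressure gradient and density, V_g ∝ 1/f ∝ 1/sin φ.
V₂ = V₁ · sin φ₁ / sin φ₂ = 58.3 × sin 50° / sin 65°
V₂ = 58.3 × 0.7660/0.9063 = 49.3 knots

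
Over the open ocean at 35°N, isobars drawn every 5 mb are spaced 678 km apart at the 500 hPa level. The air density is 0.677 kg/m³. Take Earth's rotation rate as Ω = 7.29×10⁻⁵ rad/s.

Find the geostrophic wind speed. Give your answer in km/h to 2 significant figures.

47 km/h

Coriolis parameter at 35°N:
f = 2Ω sin φ = 2 × 7.29×10⁻⁵ × sin 35° = 8.36×10⁻⁵ s⁻¹
Pressure gradient: |∂P/∂n| = 500 Pa / 678000 m = 7.37×10⁻⁴ Pa/m
Geostrophic balance (pressure-gradient force = Coriolis force):
V_g = (1/(fρ)) |∂P/∂n| = 7.37×10⁻⁴ / (8.36×10⁻⁵ × 0.677) = 13.0 m/s
Converting: 13.0 m/s × 3.6 = 47 km/h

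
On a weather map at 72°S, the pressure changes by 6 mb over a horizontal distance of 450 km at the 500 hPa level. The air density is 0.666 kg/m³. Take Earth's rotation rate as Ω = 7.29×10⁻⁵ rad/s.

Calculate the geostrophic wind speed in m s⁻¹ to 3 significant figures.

14.4 m s⁻¹

Coriolis parameter at 72°S:
f = 2Ω sin φ = 2 × 7.29×10⁻⁵ × sin 72° = 1.39×10⁻⁴ s⁻¹
Pressure gradient: |∂P/∂n| = 600 Pa / 450000 m = 1.33×10⁻³ Pa/m
Geostrophic balance (pressure-gradient force = Coriolis force):
V_g = (1/(fρ)) |∂P/∂n| = 1.33×10⁻³ / (1.39×10⁻⁴ × 0.666) = 14.4 m/s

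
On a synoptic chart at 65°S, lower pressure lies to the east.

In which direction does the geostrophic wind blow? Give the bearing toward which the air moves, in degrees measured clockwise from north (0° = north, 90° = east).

The pressure-gradient force points toward the east (bearing 090°).
Geostrophic balance: in the Southern Hemisphere the Coriolis force deflects motion to the left, so the geostrophic wind blows 90° to the left of the pressure-gradient force (low pressure on the right).
Rotating 090° by 90° counterclockwise gives 000° — the wind blows toward the north.

000°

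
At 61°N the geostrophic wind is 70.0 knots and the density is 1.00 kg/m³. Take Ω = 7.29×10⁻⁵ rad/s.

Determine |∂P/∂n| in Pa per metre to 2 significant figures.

4.6×10⁻³ Pa/m

Coriolis parameter at 61°N:
f = 2Ω sin φ = 2 × 7.29×10⁻⁵ × sin 61° = 1.28×10⁻⁴ s⁻¹
Wind speed in SI: 70.0 knots = 36.0 m/s
Geostrophic balance rearranged: |∂P/∂n| = f ρ V_g
|∂P/∂n| = 1.28×10⁻⁴ × 1.00 × 36.0 = 4.59×10⁻³ Pa/m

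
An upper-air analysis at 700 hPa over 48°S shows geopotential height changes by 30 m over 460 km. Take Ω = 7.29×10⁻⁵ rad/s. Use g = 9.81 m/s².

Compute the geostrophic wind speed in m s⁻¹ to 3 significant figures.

5.90 m s⁻¹

Coriolis parameter at 48°S:
f = 2Ω sin φ = 2 × 7.29×10⁻⁵ × sin 48° = 1.08×10⁻⁴ s⁻¹
Height gradient: |∂Z/∂n| = 30 m / 460000 m = 6.52×10⁻⁵
On a pressure surface, geostrophic balance gives V_g = (g/f)|∂Z/∂n|:
V_g = 9.81 × 6.52×10⁻⁵ / 1.08×10⁻⁴ = 5.90 m/s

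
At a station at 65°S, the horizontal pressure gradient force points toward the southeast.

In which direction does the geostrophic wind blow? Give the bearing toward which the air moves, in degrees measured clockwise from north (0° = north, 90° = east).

045°

The pressure-gradient force points toward the southeast (bearing 135°).
Geostrophic balance: in the Southern Hemisphere the Coriolis force deflects motion to the left, so the geostrophic wind blows 90° to the left of the pressure-gradient force (low pressure on the right).
Rotating 135° by 90° counterclockwise gives 045° — the wind blows toward the northeast.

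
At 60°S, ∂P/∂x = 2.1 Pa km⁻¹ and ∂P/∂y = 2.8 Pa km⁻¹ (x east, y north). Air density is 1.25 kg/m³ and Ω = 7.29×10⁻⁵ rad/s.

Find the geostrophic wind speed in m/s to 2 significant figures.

22 m/s

Coriolis parameter at 60°S:
f = 2Ω sin φ = 2 × 7.29×10⁻⁵ × sin 60° = 1.26×10⁻⁴ s⁻¹
In the Southern Hemisphere f is negative: f = −1.26×10⁻⁴ s⁻¹.
Component geostrophic relations (x east, y north):
u_g = −(1/(fρ)) ∂P/∂y,  v_g = (1/(fρ)) ∂P/∂x
u_g = −(2.8×10⁻³)/(−1.26×10⁻⁴ × 1.25) = 17.7 m/s;  v_g = (2.1×10⁻³)/(−1.26×10⁻⁴ × 1.25) = −13.3 m/s
|V_g| = √(u_g² + v_g²) = 22.2 m/s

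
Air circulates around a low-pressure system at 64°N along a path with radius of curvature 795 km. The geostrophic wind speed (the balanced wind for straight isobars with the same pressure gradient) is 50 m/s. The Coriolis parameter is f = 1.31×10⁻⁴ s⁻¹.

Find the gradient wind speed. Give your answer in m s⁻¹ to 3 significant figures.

36.9 m s⁻¹

Around a low, centrifugal force acts outward with Coriolis, so pressure-gradient force balances both:
(1/ρ)|∂P/∂n| = fV + V²/R  →  V² + fR·V − fR·V_g = 0
With fR = 1.31×10⁻⁴ × 795×10³ m = 104 m/s:
V = [−fR + √((fR)² + 4 fR V_g)]/2 = [−104 + √(104² + 4×104×50)]/2 = 36.9 m/s
Subgeostrophic (V < V_g = 50 m/s), as expected around a low.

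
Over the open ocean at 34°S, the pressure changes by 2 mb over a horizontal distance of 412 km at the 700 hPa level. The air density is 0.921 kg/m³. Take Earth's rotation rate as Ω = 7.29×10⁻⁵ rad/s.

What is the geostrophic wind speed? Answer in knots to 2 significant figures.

Coriolis parameter at 34°S:
f = 2Ω sin φ = 2 × 7.29×10⁻⁵ × sin 34° = 8.15×10⁻⁵ s⁻¹
Pressure gradient: |∂P/∂n| = 200 Pa / 412000 m = 4.85×10⁻⁴ Pa/m
Geostrophic balance (pressure-gradient force = Coriolis force):
V_g = (1/(fρ)) |∂P/∂n| = 4.85×10⁻⁴ / (8.15×10⁻⁵ × 0.921) = 6.46 m/s
Converting: 6.46 m/s × 1.944 = 13 knots

13 knots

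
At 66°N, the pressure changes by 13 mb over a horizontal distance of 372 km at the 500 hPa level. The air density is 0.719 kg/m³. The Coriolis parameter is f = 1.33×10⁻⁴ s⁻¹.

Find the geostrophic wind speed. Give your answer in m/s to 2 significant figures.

37 m/s

Pressure gradient: |∂P/∂n| = 1300 Pa / 372000 m = 3.49×10⁻³ Pa/m
Geostrophic balance (pressure-gradient force = Coriolis force):
V_g = (1/(fρ)) |∂P/∂n| = 3.49×10⁻³ / (1.33×10⁻⁴ × 0.719) = 36.5 m/s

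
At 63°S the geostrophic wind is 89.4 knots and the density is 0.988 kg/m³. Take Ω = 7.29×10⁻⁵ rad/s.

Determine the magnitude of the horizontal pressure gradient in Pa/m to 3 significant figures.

5.90×10⁻³ Pa/m

Coriolis parameter at 63°S:
f = 2Ω sin φ = 2 × 7.29×10⁻⁵ × sin 63° = 1.30×10⁻⁴ s⁻¹
Wind speed in SI: 89.4 knots = 46.0 m/s
Geostrophic balance rearranged: |∂P/∂n| = f ρ V_g
|∂P/∂n| = 1.30×10⁻⁴ × 0.988 × 46.0 = 5.90×10⁻³ Pa/m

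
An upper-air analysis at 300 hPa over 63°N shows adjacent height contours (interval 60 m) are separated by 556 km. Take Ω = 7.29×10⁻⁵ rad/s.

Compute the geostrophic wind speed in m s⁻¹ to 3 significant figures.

Coriolis parameter at 63°N:
f = 2Ω sin φ = 2 × 7.29×10⁻⁵ × sin 63° = 1.30×10⁻⁴ s⁻¹
Height gradient: |∂Z/∂n| = 60 m / 556000 m = 1.08×10⁻⁴
On a pressure surface, geostrophic balance gives V_g = (g/f)|∂Z/∂n|:
V_g = 9.81 × 1.08×10⁻⁴ / 1.30×10⁻⁴ = 8.15 m/s

8.15 m s⁻¹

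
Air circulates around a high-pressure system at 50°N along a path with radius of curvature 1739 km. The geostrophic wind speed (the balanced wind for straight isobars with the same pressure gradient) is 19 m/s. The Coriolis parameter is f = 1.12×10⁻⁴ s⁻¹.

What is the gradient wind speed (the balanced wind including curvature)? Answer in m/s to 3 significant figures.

21.3 m/s

Around a high, pressure-gradient force acts outward with centrifugal, so Coriolis balances both:
fV = (1/ρ)|∂P/∂n| + V²/R  →  V² − fR·V + fR·V_g = 0
With fR = 1.12×10⁻⁴ × 1739×10³ m = 195 m/s:
V = [fR − √((fR)² − 4 fR V_g)]/2 = [195 − √(195² − 4×195×19)]/2 = 21.3 m/s
Supergeostrophic (V > V_g = 19 m/s), as expected around a high.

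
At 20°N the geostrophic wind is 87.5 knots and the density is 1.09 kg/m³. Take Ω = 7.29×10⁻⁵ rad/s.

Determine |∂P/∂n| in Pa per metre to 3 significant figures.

Coriolis parameter at 20°N:
f = 2Ω sin φ = 2 × 7.29×10⁻⁵ × sin 20° = 4.99×10⁻⁵ s⁻¹
Wind speed in SI: 87.5 knots = 45.0 m/s
Geostrophic balance rearranged: |∂P/∂n| = f ρ V_g
|∂P/∂n| = 4.99×10⁻⁵ × 1.09 × 45.0 = 2.45×10⁻³ Pa/m

2.45×10⁻³ Pa/m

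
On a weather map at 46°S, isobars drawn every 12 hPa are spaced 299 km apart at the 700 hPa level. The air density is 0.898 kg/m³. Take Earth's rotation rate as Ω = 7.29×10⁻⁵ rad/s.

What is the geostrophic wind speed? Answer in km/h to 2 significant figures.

Coriolis parameter at 46°S:
f = 2Ω sin φ = 2 × 7.29×10⁻⁵ × sin 46° = 1.05×10⁻⁴ s⁻¹
Pressure gradient: |∂P/∂n| = 1200 Pa / 299000 m = 4.01×10⁻³ Pa/m
Geostrophic balance (pressure-gradient force = Coriolis force):
V_g = (1/(fρ)) |∂P/∂n| = 4.01×10⁻³ / (1.05×10⁻⁴ × 0.898) = 42.6 m/s
Converting: 42.6 m/s × 3.6 = 150 km/h

150 km/h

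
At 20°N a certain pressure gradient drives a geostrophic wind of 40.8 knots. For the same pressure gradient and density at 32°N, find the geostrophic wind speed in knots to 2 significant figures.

26 knots

With the same pressure gradient and density, V_g ∝ 1/f ∝ 1/sin φ.
V₂ = V₁ · sin φ₁ / sin φ₂ = 40.8 × sin 20° / sin 32°
V₂ = 40.8 × 0.3420/0.5299 = 26 knots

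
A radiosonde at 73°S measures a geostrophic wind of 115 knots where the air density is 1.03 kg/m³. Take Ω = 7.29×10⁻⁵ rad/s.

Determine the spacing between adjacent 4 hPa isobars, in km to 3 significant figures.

Coriolis parameter at 73°S:
f = 2Ω sin φ = 2 × 7.29×10⁻⁵ × sin 73° = 1.39×10⁻⁴ s⁻¹
Wind speed in SI: 115 knots = 59.2 m/s
Geostrophic balance rearranged: |∂P/∂n| = f ρ V_g
|∂P/∂n| = 1.39×10⁻⁴ × 1.03 × 59.2 = 8.50×10⁻³ Pa/m
Isobar spacing: Δn = ΔP/|∂P/∂n| = 400 Pa / 8.50×10⁻³ Pa/m = 47080 m ≈ 47.1 km

47.1 km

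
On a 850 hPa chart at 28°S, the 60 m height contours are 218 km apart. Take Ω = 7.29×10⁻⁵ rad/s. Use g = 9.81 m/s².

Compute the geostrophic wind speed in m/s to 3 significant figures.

39.4 m/s

Coriolis parameter at 28°S:
f = 2Ω sin φ = 2 × 7.29×10⁻⁵ × sin 28° = 6.84×10⁻⁵ s⁻¹
Height gradient: |∂Z/∂n| = 60 m / 218000 m = 2.75×10⁻⁴
On a pressure surface, geostrophic balance gives V_g = (g/f)|∂Z/∂n|:
V_g = 9.81 × 2.75×10⁻⁴ / 6.84×10⁻⁵ = 39.4 m/s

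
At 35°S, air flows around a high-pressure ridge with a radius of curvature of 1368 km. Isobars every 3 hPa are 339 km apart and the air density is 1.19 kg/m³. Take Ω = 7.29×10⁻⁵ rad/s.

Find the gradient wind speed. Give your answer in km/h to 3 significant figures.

35.0 km/h

Coriolis parameter at 35°S:
f = 2Ω sin φ = 2 × 7.29×10⁻⁵ × sin 35° = 8.36×10⁻⁵ s⁻¹
Pressure gradient: |∂P/∂n| = 300 Pa / 339000 m = 8.85×10⁻⁴ Pa/m
Geostrophic speed: V_g = |∂P/∂n|/(fρ) = 8.85×10⁻⁴/(8.36×10⁻⁵ × 1.19) = 8.89 m/s
Around a high, pressure-gradient force acts outward with centrifugal, so Coriolis balances both:
fV = (1/ρ)|∂P/∂n| + V²/R  →  V² − fR·V + fR·V_g = 0
With fR = 8.36×10⁻⁵ × 1368×10³ m = 114 m/s:
V = [fR − √((fR)² − 4 fR V_g)]/2 = [114 − √(114² − 4×114×8.89)]/2 = 9.72 m/s
Supergeostrophic (V > V_g = 8.89 m/s), as expected around a high.
Converting: 9.72 m/s × 3.6 = 35.0 km/h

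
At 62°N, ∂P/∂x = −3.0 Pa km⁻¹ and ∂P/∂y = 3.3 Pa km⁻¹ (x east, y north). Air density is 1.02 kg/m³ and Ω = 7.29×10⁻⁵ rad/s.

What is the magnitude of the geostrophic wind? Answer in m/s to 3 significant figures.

Coriolis parameter at 62°N:
f = 2Ω sin φ = 2 × 7.29×10⁻⁵ × sin 62° = 1.29×10⁻⁴ s⁻¹
Component geostrophic relations (x east, y north):
u_g = −(1/(fρ)) ∂P/∂y,  v_g = (1/(fρ)) ∂P/∂x
u_g = −(3.3×10⁻³)/(1.29×10⁻⁴ × 1.02) = −25.1 m/s;  v_g = (−3.0×10⁻³)/(1.29×10⁻⁴ × 1.02) = −22.8 m/s
|V_g| = √(u_g² + v_g²) = 34.0 m/s

34.0 m/s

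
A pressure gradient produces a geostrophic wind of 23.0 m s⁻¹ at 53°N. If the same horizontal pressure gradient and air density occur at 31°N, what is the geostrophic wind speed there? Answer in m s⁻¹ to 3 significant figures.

35.7 m s⁻¹

With the same pressure gradient and density, V_g ∝ 1/f ∝ 1/sin φ.
V₂ = V₁ · sin φ₁ / sin φ₂ = 23.0 × sin 53° / sin 31°
V₂ = 23.0 × 0.7986/0.5150 = 35.7 m s⁻¹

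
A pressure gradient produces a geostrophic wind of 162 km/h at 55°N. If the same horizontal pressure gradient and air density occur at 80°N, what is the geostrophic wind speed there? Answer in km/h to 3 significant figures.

135 km/h

With the same pressure gradient and density, V_g ∝ 1/f ∝ 1/sin φ.
V₂ = V₁ · sin φ₁ / sin φ₂ = 162 × sin 55° / sin 80°
V₂ = 162 × 0.8192/0.9848 = 135 km/h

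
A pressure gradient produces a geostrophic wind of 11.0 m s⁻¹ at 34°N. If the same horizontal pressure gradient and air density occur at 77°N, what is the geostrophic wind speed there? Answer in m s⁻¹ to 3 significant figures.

With the same pressure gradient and density, V_g ∝ 1/f ∝ 1/sin φ.
V₂ = V₁ · sin φ₁ / sin φ₂ = 11.0 × sin 34° / sin 77°
V₂ = 11.0 × 0.5592/0.9744 = 6.31 m s⁻¹

6.31 m s⁻¹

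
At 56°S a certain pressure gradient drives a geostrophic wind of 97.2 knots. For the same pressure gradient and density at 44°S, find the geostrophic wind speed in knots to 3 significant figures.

116 knots

With the same pressure gradient and density, V_g ∝ 1/f ∝ 1/sin φ.
V₂ = V₁ · sin φ₁ / sin φ₂ = 97.2 × sin 56° / sin 44°
V₂ = 97.2 × 0.8290/0.6947 = 116 knots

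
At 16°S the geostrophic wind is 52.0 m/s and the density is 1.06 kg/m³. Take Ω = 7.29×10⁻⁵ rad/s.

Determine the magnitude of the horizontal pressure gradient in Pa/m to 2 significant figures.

Coriolis parameter at 16°S:
f = 2Ω sin φ = 2 × 7.29×10⁻⁵ × sin 16° = 4.02×10⁻⁵ s⁻¹
Geostrophic balance rearranged: |∂P/∂n| = f ρ V_g
|∂P/∂n| = 4.02×10⁻⁵ × 1.06 × 52.0 = 2.22×10⁻³ Pa/m

2.2×10⁻³ Pa/m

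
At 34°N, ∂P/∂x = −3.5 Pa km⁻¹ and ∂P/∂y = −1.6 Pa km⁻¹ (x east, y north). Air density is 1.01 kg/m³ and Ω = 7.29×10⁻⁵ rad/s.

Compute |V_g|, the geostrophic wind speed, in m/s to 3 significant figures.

Coriolis parameter at 34°N:
f = 2Ω sin φ = 2 × 7.29×10⁻⁵ × sin 34° = 8.15×10⁻⁵ s⁻¹
Component geostrophic relations (x east, y north):
u_g = −(1/(fρ)) ∂P/∂y,  v_g = (1/(fρ)) ∂P/∂x
u_g = −(−1.6×10⁻³)/(8.15×10⁻⁵ × 1.01) = 19.4 m/s;  v_g = (−3.5×10⁻³)/(8.15×10⁻⁵ × 1.01) = −42.5 m/s
|V_g| = √(u_g² + v_g²) = 46.7 m/s

46.7 m/s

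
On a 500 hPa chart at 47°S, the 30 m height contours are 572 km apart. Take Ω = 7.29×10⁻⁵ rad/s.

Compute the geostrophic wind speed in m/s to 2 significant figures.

Coriolis parameter at 47°S:
f = 2Ω sin φ = 2 × 7.29×10⁻⁵ × sin 47° = 1.07×10⁻⁴ s⁻¹
Height gradient: |∂Z/∂n| = 30 m / 572000 m = 5.24×10⁻⁵
On a pressure surface, geostrophic balance gives V_g = (g/f)|∂Z/∂n|:
V_g = 9.81 × 5.24×10⁻⁵ / 1.07×10⁻⁴ = 4.83 m/s

4.8 m/s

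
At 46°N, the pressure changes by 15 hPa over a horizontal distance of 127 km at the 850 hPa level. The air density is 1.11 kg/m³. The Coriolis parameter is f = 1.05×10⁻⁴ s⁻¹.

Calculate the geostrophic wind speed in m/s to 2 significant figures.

Pressure gradient: |∂P/∂n| = 1500 Pa / 127000 m = 1.18×10⁻² Pa/m
Geostrophic balance (pressure-gradient force = Coriolis force):
V_g = (1/(fρ)) |∂P/∂n| = 1.18×10⁻² / (1.05×10⁻⁴ × 1.11) = 101 m/s

100 m/s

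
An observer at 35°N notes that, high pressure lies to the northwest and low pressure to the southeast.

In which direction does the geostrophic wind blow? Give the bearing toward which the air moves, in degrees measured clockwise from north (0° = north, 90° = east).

225°

The pressure-gradient force points toward the southeast (bearing 135°).
Geostrophic balance: in the Northern Hemisphere the Coriolis force deflects motion to the right, so the geostrophic wind blows 90° to the right of the pressure-gradient force (low pressure on the left).
Rotating 135° by 90° clockwise gives 225° — the wind blows toward the southwest.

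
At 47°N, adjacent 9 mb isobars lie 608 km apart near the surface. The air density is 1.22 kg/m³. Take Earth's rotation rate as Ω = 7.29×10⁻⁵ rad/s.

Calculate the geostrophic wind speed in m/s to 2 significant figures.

Coriolis parameter at 47°N:
f = 2Ω sin φ = 2 × 7.29×10⁻⁵ × sin 47° = 1.07×10⁻⁴ s⁻¹
Pressure gradient: |∂P/∂n| = 900 Pa / 608000 m = 1.48×10⁻³ Pa/m
Geostrophic balance (pressure-gradient force = Coriolis force):
V_g = (1/(fρ)) |∂P/∂n| = 1.48×10⁻³ / (1.07×10⁻⁴ × 1.22) = 11.4 m/s

11 m/s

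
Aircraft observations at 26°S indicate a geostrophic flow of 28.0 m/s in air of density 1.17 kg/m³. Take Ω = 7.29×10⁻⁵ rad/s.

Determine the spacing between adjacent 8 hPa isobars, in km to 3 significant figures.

Coriolis parameter at 26°S:
f = 2Ω sin φ = 2 × 7.29×10⁻⁵ × sin 26° = 6.39×10⁻⁵ s⁻¹
Geostrophic balance rearranged: |∂P/∂n| = f ρ V_g
|∂P/∂n| = 6.39×10⁻⁵ × 1.17 × 28.0 = 2.09×10⁻³ Pa/m
Isobar spacing: Δn = ΔP/|∂P/∂n| = 800 Pa / 2.09×10⁻³ Pa/m = 382073 m ≈ 382 km

382 km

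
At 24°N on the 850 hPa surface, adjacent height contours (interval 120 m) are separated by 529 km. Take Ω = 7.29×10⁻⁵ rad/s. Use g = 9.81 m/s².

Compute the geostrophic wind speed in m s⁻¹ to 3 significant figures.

37.5 m s⁻¹

Coriolis parameter at 24°N:
f = 2Ω sin φ = 2 × 7.29×10⁻⁵ × sin 24° = 5.93×10⁻⁵ s⁻¹
Height gradient: |∂Z/∂n| = 120 m / 529000 m = 2.27×10⁻⁴
On a pressure surface, geostrophic balance gives V_g = (g/f)|∂Z/∂n|:
V_g = 9.81 × 2.27×10⁻⁴ / 5.93×10⁻⁵ = 37.5 m/s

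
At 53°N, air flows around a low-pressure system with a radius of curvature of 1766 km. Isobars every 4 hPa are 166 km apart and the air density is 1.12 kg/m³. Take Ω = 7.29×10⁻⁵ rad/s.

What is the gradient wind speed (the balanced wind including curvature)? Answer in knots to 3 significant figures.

33.2 knots

Coriolis parameter at 53°N:
f = 2Ω sin φ = 2 × 7.29×10⁻⁵ × sin 53° = 1.16×10⁻⁴ s⁻¹
Pressure gradient: |∂P/∂n| = 400 Pa / 166000 m = 2.41×10⁻³ Pa/m
Geostrophic speed: V_g = |∂P/∂n|/(fρ) = 2.41×10⁻³/(1.16×10⁻⁴ × 1.12) = 18.5 m/s
Around a low, centrifugal force acts outward with Coriolis, so pressure-gradient force balances both:
(1/ρ)|∂P/∂n| = fV + V²/R  →  V² + fR·V − fR·V_g = 0
With fR = 1.16×10⁻⁴ × 1766×10³ m = 206 m/s:
V = [−fR + √((fR)² + 4 fR V_g)]/2 = [−206 + √(206² + 4×206×18.5)]/2 = 17.1 m/s
Subgeostrophic (V < V_g = 18.5 m/s), as expected around a low.
Converting: 17.1 m/s × 1.944 = 33.2 knots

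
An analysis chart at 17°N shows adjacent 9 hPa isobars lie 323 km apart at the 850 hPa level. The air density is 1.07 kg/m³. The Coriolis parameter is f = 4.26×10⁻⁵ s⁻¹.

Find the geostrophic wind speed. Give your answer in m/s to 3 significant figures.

61.1 m/s

Pressure gradient: |∂P/∂n| = 900 Pa / 323000 m = 2.79×10⁻³ Pa/m
Geostrophic balance (pressure-gradient force = Coriolis force):
V_g = (1/(fρ)) |∂P/∂n| = 2.79×10⁻³ / (4.26×10⁻⁵ × 1.07) = 61.1 m/s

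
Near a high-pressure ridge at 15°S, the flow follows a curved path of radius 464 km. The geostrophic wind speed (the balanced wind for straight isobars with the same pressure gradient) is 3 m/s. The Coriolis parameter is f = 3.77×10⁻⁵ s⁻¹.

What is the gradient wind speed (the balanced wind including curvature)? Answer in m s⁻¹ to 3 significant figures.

Around a high, pressure-gradient force acts outward with centrifugal, so Coriolis balances both:
fV = (1/ρ)|∂P/∂n| + V²/R  →  V² − fR·V + fR·V_g = 0
With fR = 3.77×10⁻⁵ × 464×10³ m = 17.5 m/s:
V = [fR − √((fR)² − 4 fR V_g)]/2 = [17.5 − √(17.5² − 4×17.5×3)]/2 = 3.85 m/s
Supergeostrophic (V > V_g = 3 m/s), as expected around a high.

3.85 m s⁻¹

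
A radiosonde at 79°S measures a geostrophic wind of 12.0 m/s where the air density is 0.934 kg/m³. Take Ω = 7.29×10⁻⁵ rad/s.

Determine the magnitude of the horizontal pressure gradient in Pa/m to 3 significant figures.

Coriolis parameter at 79°S:
f = 2Ω sin φ = 2 × 7.29×10⁻⁵ × sin 79° = 1.43×10⁻⁴ s⁻¹
Geostrophic balance rearranged: |∂P/∂n| = f ρ V_g
|∂P/∂n| = 1.43×10⁻⁴ × 0.934 × 12.0 = 1.60×10⁻³ Pa/m

1.60×10⁻³ Pa/m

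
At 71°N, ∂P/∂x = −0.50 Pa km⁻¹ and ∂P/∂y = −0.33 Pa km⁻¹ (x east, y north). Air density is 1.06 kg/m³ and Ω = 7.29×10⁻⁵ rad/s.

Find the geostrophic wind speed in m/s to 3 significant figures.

4.10 m/s

Coriolis parameter at 71°N:
f = 2Ω sin φ = 2 × 7.29×10⁻⁵ × sin 71° = 1.38×10⁻⁴ s⁻¹
Component geostrophic relations (x east, y north):
u_g = −(1/(fρ)) ∂P/∂y,  v_g = (1/(fρ)) ∂P/∂x
u_g = −(−0.33×10⁻³)/(1.38×10⁻⁴ × 1.06) = 2.26 m/s;  v_g = (−0.50×10⁻³)/(1.38×10⁻⁴ × 1.06) = −3.42 m/s
|V_g| = √(u_g² + v_g²) = 4.10 m/s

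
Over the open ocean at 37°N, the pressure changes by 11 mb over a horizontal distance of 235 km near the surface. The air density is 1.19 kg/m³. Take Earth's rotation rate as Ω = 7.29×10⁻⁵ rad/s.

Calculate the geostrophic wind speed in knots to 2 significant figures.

Coriolis parameter at 37°N:
f = 2Ω sin φ = 2 × 7.29×10⁻⁵ × sin 37° = 8.77×10⁻⁵ s⁻¹
Pressure gradient: |∂P/∂n| = 1100 Pa / 235000 m = 4.68×10⁻³ Pa/m
Geostrophic balance (pressure-gradient force = Coriolis force):
V_g = (1/(fρ)) |∂P/∂n| = 4.68×10⁻³ / (8.77×10⁻⁵ × 1.19) = 44.8 m/s
Converting: 44.8 m/s × 1.944 = 87 knots

87 knots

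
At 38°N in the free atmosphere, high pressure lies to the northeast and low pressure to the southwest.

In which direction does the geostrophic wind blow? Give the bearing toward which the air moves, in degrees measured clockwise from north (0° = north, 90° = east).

315°

The pressure-gradient force points toward the southwest (bearing 225°).
Geostrophic balance: in the Northern Hemisphere the Coriolis force deflects motion to the right, so the geostrophic wind blows 90° to the right of the pressure-gradient force (low pressure on the left).
Rotating 225° by 90° clockwise gives 315° — the wind blows toward the northwest.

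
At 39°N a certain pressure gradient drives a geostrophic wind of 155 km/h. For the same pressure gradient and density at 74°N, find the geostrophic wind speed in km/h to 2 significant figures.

100 km/h

With the same pressure gradient and density, V_g ∝ 1/f ∝ 1/sin φ.
V₂ = V₁ · sin φ₁ / sin φ₂ = 155 × sin 39° / sin 74°
V₂ = 155 × 0.6293/0.9613 = 100 km/h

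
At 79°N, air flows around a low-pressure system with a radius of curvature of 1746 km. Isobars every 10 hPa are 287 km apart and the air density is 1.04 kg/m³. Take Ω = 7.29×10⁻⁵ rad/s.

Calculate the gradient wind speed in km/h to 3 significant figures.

77.6 km/h

Coriolis parameter at 79°N:
f = 2Ω sin φ = 2 × 7.29×10⁻⁵ × sin 79° = 1.43×10⁻⁴ s⁻¹
Pressure gradient: |∂P/∂n| = 1000 Pa / 287000 m = 3.48×10⁻³ Pa/m
Geostrophic speed: V_g = |∂P/∂n|/(fρ) = 3.48×10⁻³/(1.43×10⁻⁴ × 1.04) = 23.4 m/s
Around a low, centrifugal force acts outward with Coriolis, so pressure-gradient force balances both:
(1/ρ)|∂P/∂n| = fV + V²/R  →  V² + fR·V − fR·V_g = 0
With fR = 1.43×10⁻⁴ × 1746×10³ m = 250 m/s:
V = [−fR + √((fR)² + 4 fR V_g)]/2 = [−250 + √(250² + 4×250×23.4)]/2 = 21.6 m/s
Subgeostrophic (V < V_g = 23.4 m/s), as expected around a low.
Converting: 21.6 m/s × 3.6 = 77.6 km/h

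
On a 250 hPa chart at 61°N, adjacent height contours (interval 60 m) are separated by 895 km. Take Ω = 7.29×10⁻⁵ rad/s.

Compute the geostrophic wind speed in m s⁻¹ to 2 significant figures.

Coriolis parameter at 61°N:
f = 2Ω sin φ = 2 × 7.29×10⁻⁵ × sin 61° = 1.28×10⁻⁴ s⁻¹
Height gradient: |∂Z/∂n| = 60 m / 895000 m = 6.70×10⁻⁵
On a pressure surface, geostrophic balance gives V_g = (g/f)|∂Z/∂n|:
V_g = 9.81 × 6.70×10⁻⁵ / 1.28×10⁻⁴ = 5.16 m/s

5.2 m s⁻¹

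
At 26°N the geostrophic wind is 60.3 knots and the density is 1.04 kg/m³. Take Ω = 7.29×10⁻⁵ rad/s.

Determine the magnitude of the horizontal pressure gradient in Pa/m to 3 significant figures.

2.06×10⁻³ Pa/m

Coriolis parameter at 26°N:
f = 2Ω sin φ = 2 × 7.29×10⁻⁵ × sin 26° = 6.39×10⁻⁵ s⁻¹
Wind speed in SI: 60.3 knots = 31.0 m/s
Geostrophic balance rearranged: |∂P/∂n| = f ρ V_g
|∂P/∂n| = 6.39×10⁻⁵ × 1.04 × 31.0 = 2.06×10⁻³ Pa/m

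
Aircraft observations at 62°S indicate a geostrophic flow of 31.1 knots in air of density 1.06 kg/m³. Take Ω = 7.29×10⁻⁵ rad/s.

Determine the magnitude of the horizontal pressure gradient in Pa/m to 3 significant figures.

2.18×10⁻³ Pa/m

Coriolis parameter at 62°S:
f = 2Ω sin φ = 2 × 7.29×10⁻⁵ × sin 62° = 1.29×10⁻⁴ s⁻¹
Wind speed in SI: 31.1 knots = 16.0 m/s
Geostrophic balance rearranged: |∂P/∂n| = f ρ V_g
|∂P/∂n| = 1.29×10⁻⁴ × 1.06 × 16.0 = 2.18×10⁻³ Pa/m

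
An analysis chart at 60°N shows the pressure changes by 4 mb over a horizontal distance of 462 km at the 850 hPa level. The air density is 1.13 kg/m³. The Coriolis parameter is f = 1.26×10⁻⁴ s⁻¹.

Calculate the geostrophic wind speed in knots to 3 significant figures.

Pressure gradient: |∂P/∂n| = 400 Pa / 462000 m = 8.66×10⁻⁴ Pa/m
Geostrophic balance (pressure-gradient force = Coriolis force):
V_g = (1/(fρ)) |∂P/∂n| = 8.66×10⁻⁴ / (1.26×10⁻⁴ × 1.13) = 6.08 m/s
Converting: 6.08 m/s × 1.944 = 11.8 knots

11.8 knots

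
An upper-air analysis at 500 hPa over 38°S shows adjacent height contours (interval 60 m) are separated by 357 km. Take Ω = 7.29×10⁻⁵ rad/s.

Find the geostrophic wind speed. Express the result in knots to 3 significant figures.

35.7 knots

Coriolis parameter at 38°S:
f = 2Ω sin φ = 2 × 7.29×10⁻⁵ × sin 38° = 8.98×10⁻⁵ s⁻¹
Height gradient: |∂Z/∂n| = 60 m / 357000 m = 1.68×10⁻⁴
On a pressure surface, geostrophic balance gives V_g = (g/f)|∂Z/∂n|:
V_g = 9.81 × 1.68×10⁻⁴ / 8.98×10⁻⁵ = 18.4 m/s
Converting: 18.4 m/s × 1.944 = 35.7 knots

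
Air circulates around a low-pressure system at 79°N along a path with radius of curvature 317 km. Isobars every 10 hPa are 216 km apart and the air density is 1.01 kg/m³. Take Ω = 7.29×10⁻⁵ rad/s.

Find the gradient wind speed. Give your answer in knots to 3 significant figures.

42.1 knots

Coriolis parameter at 79°N:
f = 2Ω sin φ = 2 × 7.29×10⁻⁵ × sin 79° = 1.43×10⁻⁴ s⁻¹
Pressure gradient: |∂P/∂n| = 1000 Pa / 216000 m = 4.63×10⁻³ Pa/m
Geostrophic speed: V_g = |∂P/∂n|/(fρ) = 4.63×10⁻³/(1.43×10⁻⁴ × 1.01) = 32.0 m/s
Around a low, centrifugal force acts outward with Coriolis, so pressure-gradient force balances both:
(1/ρ)|∂P/∂n| = fV + V²/R  →  V² + fR·V − fR·V_g = 0
With fR = 1.43×10⁻⁴ × 317×10³ m = 45.4 m/s:
V = [−fR + √((fR)² + 4 fR V_g)]/2 = [−45.4 + √(45.4² + 4×45.4×32)]/2 = 21.7 m/s
Subgeostrophic (V < V_g = 32 m/s), as expected around a low.
Converting: 21.7 m/s × 1.944 = 42.1 knots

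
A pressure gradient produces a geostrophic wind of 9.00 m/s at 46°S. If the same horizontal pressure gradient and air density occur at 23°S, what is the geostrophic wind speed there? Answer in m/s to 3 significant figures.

With the same pressure gradient and density, V_g ∝ 1/f ∝ 1/sin φ.
V₂ = V₁ · sin φ₁ / sin φ₂ = 9.00 × sin 46° / sin 23°
V₂ = 9.00 × 0.7193/0.3907 = 16.6 m/s

16.6 m/s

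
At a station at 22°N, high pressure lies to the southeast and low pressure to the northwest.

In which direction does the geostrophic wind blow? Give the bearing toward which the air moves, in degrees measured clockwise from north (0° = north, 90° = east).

The pressure-gradient force points toward the northwest (bearing 315°).
Geostrophic balance: in the Northern Hemisphere the Coriolis force deflects motion to the right, so the geostrophic wind blows 90° to the right of the pressure-gradient force (low pressure on the left).
Rotating 315° by 90° clockwise gives 045° — the wind blows toward the northeast.

045°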